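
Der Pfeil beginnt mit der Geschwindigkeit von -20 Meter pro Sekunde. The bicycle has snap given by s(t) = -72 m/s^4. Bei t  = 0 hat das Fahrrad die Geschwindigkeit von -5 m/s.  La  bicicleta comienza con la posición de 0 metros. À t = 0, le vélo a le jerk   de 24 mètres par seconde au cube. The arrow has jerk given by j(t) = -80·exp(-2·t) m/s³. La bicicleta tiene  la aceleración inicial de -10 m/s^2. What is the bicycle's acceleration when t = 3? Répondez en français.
Nous devons trouver la primitive de notre équation du snap s(t) = -72 2 fois. L'intégrale du snap, avec j(0) = 24, donne le jerk: j(t) = 24 - 72·t. En intégrant le jerk et en utilisant la condition initiale a(0) = -10, nous obtenons a(t) = -36·t^2 + 24·t - 10. Nous avons l'accélération a(t) = -36·t^2 + 24·t - 10. En substituant t = 3: a(3) = -262.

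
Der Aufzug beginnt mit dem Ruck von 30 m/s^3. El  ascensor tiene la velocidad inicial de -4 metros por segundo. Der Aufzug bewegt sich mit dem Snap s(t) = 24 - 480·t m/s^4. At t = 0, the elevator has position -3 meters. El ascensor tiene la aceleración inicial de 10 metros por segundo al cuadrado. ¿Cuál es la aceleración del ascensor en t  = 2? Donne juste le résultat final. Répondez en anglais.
At t = 2, a = -522.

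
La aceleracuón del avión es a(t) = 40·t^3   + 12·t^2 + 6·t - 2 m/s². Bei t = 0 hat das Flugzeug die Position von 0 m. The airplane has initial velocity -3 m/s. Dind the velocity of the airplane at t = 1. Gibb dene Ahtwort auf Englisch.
We must find the antiderivative of our acceleration equation a(t) = 40·t^3 + 12·t^2 + 6·t - 2 1 time. Integrating acceleration and using the initial condition v(0) = -3, we get v(t) = 10·t^4 + 4·t^3 + 3·t^2 - 2·t - 3. From the given velocity equation v(t) = 10·t^4 + 4·t^3 + 3·t^2 - 2·t - 3, we substitute t = 1 to get v = 12.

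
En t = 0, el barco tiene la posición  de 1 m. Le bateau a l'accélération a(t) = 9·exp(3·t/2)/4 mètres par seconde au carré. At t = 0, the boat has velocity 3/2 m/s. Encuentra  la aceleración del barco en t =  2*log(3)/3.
Usando a(t) = 9·exp(3·t/2)/4 y sustituyendo t = 2*log(3)/3, encontramos a = 27/4.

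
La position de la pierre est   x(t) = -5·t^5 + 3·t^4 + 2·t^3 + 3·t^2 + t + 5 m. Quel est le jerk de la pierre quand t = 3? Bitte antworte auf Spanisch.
Debemos derivar nuestra ecuación de la posición x(t) = -5·t^5 + 3·t^4 + 2·t^3 + 3·t^2 + t + 5 3 veces. La derivada de la posición da la velocidad: v(t) = -25·t^4 + 12·t^3 + 6·t^2 + 6·t + 1. Derivando la velocidad, obtenemos la aceleración: a(t) = -100·t^3 + 36·t^2 + 12·t + 6. Tomando d/dt de a(t), encontramos j(t) = -300·t^2 + 72·t + 12. De la ecuación de la sacudida j(t) = -300·t^2 + 72·t + 12, sustituimos t = 3 para obtener j = -2472.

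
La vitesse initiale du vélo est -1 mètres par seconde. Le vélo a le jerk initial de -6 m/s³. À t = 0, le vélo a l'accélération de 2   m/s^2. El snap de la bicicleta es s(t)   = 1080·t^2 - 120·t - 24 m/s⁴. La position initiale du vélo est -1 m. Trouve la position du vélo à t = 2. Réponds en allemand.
Wir müssen unsere Gleichung für den Snap s(t) = 1080·t^2 - 120·t - 24 4-mal integrieren. Das Integral von dem Snap ist der Ruck. Mit j(0) = -6 erhalten wir j(t) = 360·t^3 - 60·t^2 - 24·t - 6. Das Integral von dem Ruck ist die Beschleunigung. Mit a(0) = 2 erhalten wir a(t) = 90·t^4 - 20·t^3 - 12·t^2 - 6·t + 2. Das Integral von der Beschleunigung ist die Geschwindigkeit. Mit v(0) = -1 erhalten wir v(t) = 18·t^5 - 5·t^4 - 4·t^3 - 3·t^2 + 2·t - 1. Das Integral von der Geschwindigkeit ist die Position. Mit x(0) = -1 erhalten wir x(t) = 3·t^6 - t^5 - t^4 - t^3 + t^2 - t - 1. Mit x(t) = 3·t^6 - t^5 - t^4 - t^3 + t^2 - t - 1 und Einsetzen von t = 2, finden wir x = 137.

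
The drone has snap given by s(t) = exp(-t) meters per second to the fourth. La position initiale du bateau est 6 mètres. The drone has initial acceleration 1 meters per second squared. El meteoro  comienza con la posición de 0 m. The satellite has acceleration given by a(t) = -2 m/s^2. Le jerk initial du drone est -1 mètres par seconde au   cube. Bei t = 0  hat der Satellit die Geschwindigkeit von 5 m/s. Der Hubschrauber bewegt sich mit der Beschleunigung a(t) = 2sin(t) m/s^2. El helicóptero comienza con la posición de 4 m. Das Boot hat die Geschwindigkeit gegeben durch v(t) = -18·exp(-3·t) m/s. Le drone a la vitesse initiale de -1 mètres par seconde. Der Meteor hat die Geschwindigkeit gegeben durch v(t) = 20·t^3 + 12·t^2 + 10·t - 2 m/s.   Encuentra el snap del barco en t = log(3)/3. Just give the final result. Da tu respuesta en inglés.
The answer is 162.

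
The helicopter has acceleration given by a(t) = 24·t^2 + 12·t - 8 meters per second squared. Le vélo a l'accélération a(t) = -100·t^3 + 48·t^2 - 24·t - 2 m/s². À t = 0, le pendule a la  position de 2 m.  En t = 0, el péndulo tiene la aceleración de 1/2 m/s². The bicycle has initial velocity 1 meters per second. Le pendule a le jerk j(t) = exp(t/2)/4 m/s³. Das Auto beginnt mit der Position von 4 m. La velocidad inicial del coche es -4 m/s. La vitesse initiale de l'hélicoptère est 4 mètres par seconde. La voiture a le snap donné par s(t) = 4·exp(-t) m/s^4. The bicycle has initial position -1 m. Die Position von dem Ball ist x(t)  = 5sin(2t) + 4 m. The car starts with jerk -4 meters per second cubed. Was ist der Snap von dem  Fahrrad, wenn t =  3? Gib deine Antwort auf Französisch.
En partant de l'accélération a(t) = -100·t^3 + 48·t^2 - 24·t - 2, nous prenons 2 dérivées. En prenant d/dt de a(t), nous trouvons j(t) = -300·t^2 + 96·t - 24. En prenant d/dt de j(t), nous trouvons s(t) = 96 - 600·t. Nous avons le snap s(t) = 96 - 600·t. En substituant t = 3: s(3) = -1704.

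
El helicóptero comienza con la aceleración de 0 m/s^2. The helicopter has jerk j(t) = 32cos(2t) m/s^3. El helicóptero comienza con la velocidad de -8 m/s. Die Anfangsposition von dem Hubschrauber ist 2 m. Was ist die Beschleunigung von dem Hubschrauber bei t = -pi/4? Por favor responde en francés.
Nous devons trouver la primitive de notre équation du jerk j(t) = 32·cos(2·t) 1 fois. En intégrant le jerk et en utilisant la condition initiale a(0) = 0, nous obtenons a(t) = 16·sin(2·t). De l'équation de l'accélération a(t) = 16·sin(2·t), nous substituons t = -pi/4 pour obtenir a = -16.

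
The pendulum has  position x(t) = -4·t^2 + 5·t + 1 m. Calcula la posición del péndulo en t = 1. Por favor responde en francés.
De l'équation de la position x(t) = -4·t^2 + 5·t + 1, nous substituons t = 1 pour obtenir x = 2.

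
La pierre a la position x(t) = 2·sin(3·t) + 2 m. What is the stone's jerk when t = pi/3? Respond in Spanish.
Partiendo de la posición x(t) = 2·sin(3·t) + 2, tomamos 3 derivadas. La derivada de la posición da la velocidad: v(t) = 6·cos(3·t). La derivada de la velocidad da la aceleración: a(t) = -18·sin(3·t). Derivando la aceleración, obtenemos la sacudida: j(t) = -54·cos(3·t). De la ecuación de la sacudida j(t) = -54·cos(3·t), sustituimos t = pi/3 para obtener j = 54.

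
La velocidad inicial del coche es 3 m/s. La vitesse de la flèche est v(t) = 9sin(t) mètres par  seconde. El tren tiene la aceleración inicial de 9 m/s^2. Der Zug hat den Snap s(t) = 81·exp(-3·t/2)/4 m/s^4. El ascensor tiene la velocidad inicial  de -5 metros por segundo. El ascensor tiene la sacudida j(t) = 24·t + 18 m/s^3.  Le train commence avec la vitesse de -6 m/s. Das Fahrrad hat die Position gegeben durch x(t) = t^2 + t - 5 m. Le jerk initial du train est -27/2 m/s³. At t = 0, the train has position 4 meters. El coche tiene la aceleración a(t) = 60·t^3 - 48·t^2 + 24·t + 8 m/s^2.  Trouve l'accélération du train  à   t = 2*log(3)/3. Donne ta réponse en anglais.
We need to integrate our snap equation s(t) = 81·exp(-3·t/2)/4 2 times. Taking ∫s(t)dt and applying j(0) = -27/2, we find j(t) = -27·exp(-3·t/2)/2. Integrating jerk and using the initial condition a(0) = 9, we get a(t) = 9·exp(-3·t/2). Using a(t) = 9·exp(-3·t/2) and substituting t = 2*log(3)/3, we find a = 3.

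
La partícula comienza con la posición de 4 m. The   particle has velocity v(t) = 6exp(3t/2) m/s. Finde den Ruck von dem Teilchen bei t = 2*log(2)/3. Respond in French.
Pour résoudre ceci, nous devons prendre 2 dérivées de notre équation de la vitesse v(t) = 6·exp(3·t/2). En dérivant la vitesse, nous obtenons l'accélération: a(t) = 9·exp(3·t/2). En prenant d/dt de a(t), nous trouvons j(t) = 27·exp(3·t/2)/2. De l'équation du jerk j(t) = 27·exp(3·t/2)/2, nous substituons t = 2*log(2)/3 pour obtenir j = 27.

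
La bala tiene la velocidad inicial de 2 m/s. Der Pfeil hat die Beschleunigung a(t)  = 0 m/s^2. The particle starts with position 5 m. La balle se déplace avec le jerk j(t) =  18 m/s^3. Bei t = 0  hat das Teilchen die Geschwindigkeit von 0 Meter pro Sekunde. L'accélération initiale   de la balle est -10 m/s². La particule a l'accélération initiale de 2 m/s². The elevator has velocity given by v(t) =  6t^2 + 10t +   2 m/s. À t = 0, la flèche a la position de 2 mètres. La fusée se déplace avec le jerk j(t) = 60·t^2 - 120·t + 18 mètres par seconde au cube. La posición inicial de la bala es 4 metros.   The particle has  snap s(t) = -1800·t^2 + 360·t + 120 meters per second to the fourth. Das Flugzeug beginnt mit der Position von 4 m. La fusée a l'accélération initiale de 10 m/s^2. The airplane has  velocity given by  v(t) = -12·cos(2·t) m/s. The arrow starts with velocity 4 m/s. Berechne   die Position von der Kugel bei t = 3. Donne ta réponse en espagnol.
Necesitamos integrar nuestra ecuación de la sacudida j(t) = 18 3 veces. Integrando la sacudida y usando la condición inicial a(0) = -10, obtenemos a(t) = 18·t - 10. La integral de la aceleración, con v(0) = 2, da la velocidad: v(t) = 9·t^2 - 10·t + 2. Integrando la velocidad y usando la condición inicial x(0) = 4, obtenemos x(t) = 3·t^3 - 5·t^2 + 2·t + 4. De la ecuación de la posición x(t) = 3·t^3 - 5·t^2 + 2·t + 4, sustituimos t = 3 para obtener x = 46.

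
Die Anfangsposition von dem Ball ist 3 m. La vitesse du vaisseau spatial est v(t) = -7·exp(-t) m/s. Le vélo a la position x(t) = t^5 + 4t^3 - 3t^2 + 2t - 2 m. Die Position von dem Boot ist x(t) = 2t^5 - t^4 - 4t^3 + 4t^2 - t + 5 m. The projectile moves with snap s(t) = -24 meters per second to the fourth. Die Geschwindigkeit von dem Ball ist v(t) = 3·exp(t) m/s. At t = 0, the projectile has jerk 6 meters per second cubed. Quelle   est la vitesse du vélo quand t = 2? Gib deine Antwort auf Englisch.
We must differentiate our position equation x(t) = t^5 + 4·t^3 - 3·t^2 + 2·t - 2 1 time. Differentiating position, we get velocity: v(t) = 5·t^4 + 12·t^2 - 6·t + 2. We have velocity v(t) = 5·t^4 + 12·t^2 - 6·t + 2. Substituting t = 2: v(2) = 118.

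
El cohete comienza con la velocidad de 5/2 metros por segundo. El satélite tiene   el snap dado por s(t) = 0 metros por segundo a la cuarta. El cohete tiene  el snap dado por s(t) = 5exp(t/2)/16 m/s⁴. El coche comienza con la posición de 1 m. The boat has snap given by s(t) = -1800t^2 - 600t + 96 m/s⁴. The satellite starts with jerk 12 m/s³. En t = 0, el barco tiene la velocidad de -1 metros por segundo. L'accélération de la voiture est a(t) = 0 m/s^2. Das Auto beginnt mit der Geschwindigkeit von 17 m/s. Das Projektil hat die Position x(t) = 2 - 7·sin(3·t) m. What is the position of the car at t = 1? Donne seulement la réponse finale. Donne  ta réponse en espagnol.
En t = 1, x = 18.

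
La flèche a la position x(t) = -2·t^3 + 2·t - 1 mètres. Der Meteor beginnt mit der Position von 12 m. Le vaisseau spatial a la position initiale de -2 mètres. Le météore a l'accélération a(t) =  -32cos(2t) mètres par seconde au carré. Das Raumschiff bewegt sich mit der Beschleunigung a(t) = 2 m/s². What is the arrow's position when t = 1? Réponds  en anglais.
We have position x(t) = -2·t^3 + 2·t - 1. Substituting t = 1: x(1) = -1.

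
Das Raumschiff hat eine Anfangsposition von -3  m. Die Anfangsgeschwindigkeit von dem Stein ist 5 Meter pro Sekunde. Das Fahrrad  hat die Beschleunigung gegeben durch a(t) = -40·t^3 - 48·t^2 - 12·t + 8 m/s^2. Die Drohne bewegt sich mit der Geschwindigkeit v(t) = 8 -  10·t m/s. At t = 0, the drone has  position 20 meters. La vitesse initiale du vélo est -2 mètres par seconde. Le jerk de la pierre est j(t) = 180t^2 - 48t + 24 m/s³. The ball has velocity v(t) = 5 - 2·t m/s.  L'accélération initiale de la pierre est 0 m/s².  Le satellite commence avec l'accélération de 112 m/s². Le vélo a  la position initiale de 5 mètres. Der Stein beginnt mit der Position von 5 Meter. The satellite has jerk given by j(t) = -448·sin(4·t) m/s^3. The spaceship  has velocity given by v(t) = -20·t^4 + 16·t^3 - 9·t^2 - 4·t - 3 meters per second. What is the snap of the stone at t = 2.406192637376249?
To solve this, we need to take 1 derivative of our jerk equation j(t) = 180·t^2 - 48·t + 24. Differentiating jerk, we get snap: s(t) = 360·t - 48. From the given snap equation s(t) = 360·t - 48, we substitute t = 2.406192637376249 to get s = 818.229349455450.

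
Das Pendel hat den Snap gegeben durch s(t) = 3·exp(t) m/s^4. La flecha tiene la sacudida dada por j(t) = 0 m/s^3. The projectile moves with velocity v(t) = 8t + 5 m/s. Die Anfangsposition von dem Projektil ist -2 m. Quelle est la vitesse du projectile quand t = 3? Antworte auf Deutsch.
Mit v(t) = 8·t + 5 und Einsetzen von t = 3, finden wir v = 29.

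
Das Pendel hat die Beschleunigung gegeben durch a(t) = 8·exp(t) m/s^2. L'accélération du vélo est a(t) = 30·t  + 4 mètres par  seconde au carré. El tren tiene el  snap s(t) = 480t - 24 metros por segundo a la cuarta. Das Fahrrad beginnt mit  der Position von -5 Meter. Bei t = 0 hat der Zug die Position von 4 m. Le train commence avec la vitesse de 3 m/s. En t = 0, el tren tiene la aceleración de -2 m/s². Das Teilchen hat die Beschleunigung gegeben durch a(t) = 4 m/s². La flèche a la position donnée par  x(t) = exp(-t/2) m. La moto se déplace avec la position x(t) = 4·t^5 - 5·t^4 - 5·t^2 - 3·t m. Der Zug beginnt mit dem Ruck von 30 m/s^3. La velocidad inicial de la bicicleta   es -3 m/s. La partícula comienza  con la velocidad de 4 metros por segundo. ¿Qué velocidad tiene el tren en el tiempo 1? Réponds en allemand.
Ausgehend von dem Snap s(t) = 480·t - 24, nehmen wir 3 Integrale. Durch Integration von dem Snap und Verwendung der Anfangsbedingung j(0) = 30, erhalten wir j(t) = 240·t^2 - 24·t + 30. Die Stammfunktion von dem Ruck ist die Beschleunigung. Mit a(0) = -2 erhalten wir a(t) = 80·t^3 - 12·t^2 + 30·t - 2. Durch Integration von der Beschleunigung und Verwendung der Anfangsbedingung v(0) = 3, erhalten wir v(t) = 20·t^4 - 4·t^3 + 15·t^2 - 2·t + 3. Aus der Gleichung für die Geschwindigkeit v(t) = 20·t^4 - 4·t^3 + 15·t^2 - 2·t + 3, setzen wir t = 1 ein und erhalten v = 32.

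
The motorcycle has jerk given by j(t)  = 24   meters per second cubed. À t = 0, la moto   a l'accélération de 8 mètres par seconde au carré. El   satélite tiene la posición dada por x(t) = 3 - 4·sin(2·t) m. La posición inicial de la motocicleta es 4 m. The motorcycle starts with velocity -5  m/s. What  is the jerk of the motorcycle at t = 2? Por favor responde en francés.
De l'équation du jerk j(t) = 24, nous substituons t = 2 pour obtenir j = 24.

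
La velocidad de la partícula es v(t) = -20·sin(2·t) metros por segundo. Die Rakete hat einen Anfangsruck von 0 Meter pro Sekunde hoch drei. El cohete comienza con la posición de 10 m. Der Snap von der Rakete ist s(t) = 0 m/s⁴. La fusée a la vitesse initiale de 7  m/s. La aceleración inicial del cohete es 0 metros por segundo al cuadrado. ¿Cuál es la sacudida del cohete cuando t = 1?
Necesitamos integrar nuestra ecuación del snap s(t) = 0 1 vez. Tomando ∫s(t)dt y aplicando j(0) = 0, encontramos j(t) = 0. Tenemos la sacudida j(t) = 0. Sustituyendo t = 1: j(1) = 0.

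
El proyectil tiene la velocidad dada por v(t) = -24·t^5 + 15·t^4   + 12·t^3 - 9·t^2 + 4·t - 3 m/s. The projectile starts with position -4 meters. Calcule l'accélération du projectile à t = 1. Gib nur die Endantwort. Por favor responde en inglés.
At t = 1, a = -38.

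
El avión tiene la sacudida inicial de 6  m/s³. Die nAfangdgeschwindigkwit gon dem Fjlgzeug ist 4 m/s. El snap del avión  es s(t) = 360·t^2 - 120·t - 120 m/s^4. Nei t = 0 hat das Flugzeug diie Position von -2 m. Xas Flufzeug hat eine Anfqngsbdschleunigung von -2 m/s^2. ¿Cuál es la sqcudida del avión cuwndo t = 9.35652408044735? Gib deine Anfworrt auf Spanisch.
Partiendo del snap s(t) = 360·t^2 - 120·t - 120, tomamos 1 integral. La antiderivada del snap, con j(0) = 6, da la sacudida: j(t) = 120·t^3 - 60·t^2 - 120·t + 6. De la ecuación de la sacudida j(t) = 120·t^3 - 60·t^2 - 120·t + 6, sustituimos t = 9.35652408044735 para obtener j = 91924.0593530006.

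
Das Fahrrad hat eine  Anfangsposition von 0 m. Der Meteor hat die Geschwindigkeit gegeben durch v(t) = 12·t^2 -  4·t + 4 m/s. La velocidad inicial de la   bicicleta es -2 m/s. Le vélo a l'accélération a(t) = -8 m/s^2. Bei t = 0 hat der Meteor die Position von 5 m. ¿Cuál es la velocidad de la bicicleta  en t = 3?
Partiendo de la aceleración a(t) = -8, tomamos 1 antiderivada. Tomando ∫a(t)dt y aplicando v(0) = -2, encontramos v(t) = -8·t - 2. Usando v(t) = -8·t - 2 y sustituyendo t = 3, encontramos v = -26.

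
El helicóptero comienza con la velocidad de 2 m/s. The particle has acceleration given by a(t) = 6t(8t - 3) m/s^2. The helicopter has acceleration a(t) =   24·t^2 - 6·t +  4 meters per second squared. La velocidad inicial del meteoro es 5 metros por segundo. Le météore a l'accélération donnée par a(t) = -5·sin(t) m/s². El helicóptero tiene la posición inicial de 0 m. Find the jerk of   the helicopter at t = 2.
Starting from acceleration a(t) = 24·t^2 - 6·t + 4, we take 1 derivative. Taking d/dt of a(t), we find j(t) = 48·t - 6. Using j(t) = 48·t - 6 and substituting t = 2, we find j = 90.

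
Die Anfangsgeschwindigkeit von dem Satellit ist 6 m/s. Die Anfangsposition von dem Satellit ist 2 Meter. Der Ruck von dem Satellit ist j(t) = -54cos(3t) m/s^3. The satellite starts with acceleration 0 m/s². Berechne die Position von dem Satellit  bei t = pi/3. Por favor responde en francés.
Nous devons trouver la primitive de notre équation du jerk j(t) = -54·cos(3·t) 3 fois. En intégrant le jerk et en utilisant la condition initiale a(0) = 0, nous obtenons a(t) = -18·sin(3·t). La primitive de l'accélération, avec v(0) = 6, donne la vitesse: v(t) = 6·cos(3·t). En intégrant la vitesse et en utilisant la condition initiale x(0) = 2, nous obtenons x(t) = 2·sin(3·t) + 2. De l'équation de la position x(t) = 2·sin(3·t) + 2, nous substituons t = pi/3 pour obtenir x = 2.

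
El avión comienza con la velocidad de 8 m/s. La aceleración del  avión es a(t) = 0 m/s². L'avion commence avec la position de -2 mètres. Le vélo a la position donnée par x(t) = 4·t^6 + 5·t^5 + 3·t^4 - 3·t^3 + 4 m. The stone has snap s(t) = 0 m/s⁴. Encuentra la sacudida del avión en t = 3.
Debemos derivar nuestra ecuación de la aceleración a(t) = 0 1 vez. La derivada de la aceleración da la sacudida: j(t) = 0. Usando j(t) = 0 y sustituyendo t = 3, encontramos j = 0.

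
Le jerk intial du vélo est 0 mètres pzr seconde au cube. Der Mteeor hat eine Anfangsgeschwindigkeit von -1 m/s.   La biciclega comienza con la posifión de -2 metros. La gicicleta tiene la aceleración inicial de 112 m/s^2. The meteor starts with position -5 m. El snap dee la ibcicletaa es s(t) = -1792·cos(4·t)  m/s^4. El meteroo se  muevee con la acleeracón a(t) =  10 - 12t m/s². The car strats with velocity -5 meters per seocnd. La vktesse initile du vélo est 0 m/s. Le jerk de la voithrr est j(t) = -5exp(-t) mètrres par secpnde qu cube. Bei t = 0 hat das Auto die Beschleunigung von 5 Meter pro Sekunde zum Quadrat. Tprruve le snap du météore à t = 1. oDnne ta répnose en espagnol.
Partiendo de la aceleración a(t) = 10 - 12·t, tomamos 2 derivadas. Tomando d/dt de a(t), encontramos j(t) = -12. La derivada de la sacudida da el snap: s(t) = 0. De la ecuación del snap s(t) = 0, sustituimos t = 1 para obtener s = 0.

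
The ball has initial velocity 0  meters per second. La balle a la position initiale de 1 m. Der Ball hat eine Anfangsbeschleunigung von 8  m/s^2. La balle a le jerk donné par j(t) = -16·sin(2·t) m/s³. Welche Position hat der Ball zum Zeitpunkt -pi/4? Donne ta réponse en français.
En partant du jerk j(t) = -16·sin(2·t), nous prenons 3 primitives. La primitive du jerk, avec a(0) = 8, donne l'accélération: a(t) = 8·cos(2·t). L'intégrale de l'accélération, avec v(0) = 0, donne la vitesse: v(t) = 4·sin(2·t). En intégrant la vitesse et en utilisant la condition initiale x(0) = 1, nous obtenons x(t) = 3 - 2·cos(2·t). De l'équation de la position x(t) = 3 - 2·cos(2·t), nous substituons t = -pi/4 pour obtenir x = 3.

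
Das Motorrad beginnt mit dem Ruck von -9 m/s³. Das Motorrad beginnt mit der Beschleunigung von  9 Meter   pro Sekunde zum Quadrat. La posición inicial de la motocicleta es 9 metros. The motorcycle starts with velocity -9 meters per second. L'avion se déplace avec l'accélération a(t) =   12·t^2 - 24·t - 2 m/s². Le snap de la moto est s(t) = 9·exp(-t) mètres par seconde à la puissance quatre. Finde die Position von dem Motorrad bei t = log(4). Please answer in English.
Starting from snap s(t) = 9·exp(-t), we take 4 antiderivatives. Integrating snap and using the initial condition j(0) = -9, we get j(t) = -9·exp(-t). The integral of jerk, with a(0) = 9, gives acceleration: a(t) = 9·exp(-t). Taking ∫a(t)dt and applying v(0) = -9, we find v(t) = -9·exp(-t). Finding the antiderivative of v(t) and using x(0) = 9: x(t) = 9·exp(-t). Using x(t) = 9·exp(-t) and substituting t = log(4), we find x = 9/4.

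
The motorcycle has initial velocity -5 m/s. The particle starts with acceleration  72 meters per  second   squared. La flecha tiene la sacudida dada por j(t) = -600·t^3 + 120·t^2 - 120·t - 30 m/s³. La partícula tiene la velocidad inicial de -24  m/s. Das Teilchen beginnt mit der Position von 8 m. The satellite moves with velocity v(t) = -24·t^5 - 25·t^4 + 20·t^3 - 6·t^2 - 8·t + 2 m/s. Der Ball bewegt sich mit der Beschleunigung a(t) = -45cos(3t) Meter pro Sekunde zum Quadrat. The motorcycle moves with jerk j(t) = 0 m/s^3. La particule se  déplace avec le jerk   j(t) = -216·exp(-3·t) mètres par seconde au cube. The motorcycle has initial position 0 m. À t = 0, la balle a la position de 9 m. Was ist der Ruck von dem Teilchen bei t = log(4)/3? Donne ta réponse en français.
En utilisant j(t) = -216·exp(-3·t) et en substituant t = log(4)/3, nous trouvons j = -54.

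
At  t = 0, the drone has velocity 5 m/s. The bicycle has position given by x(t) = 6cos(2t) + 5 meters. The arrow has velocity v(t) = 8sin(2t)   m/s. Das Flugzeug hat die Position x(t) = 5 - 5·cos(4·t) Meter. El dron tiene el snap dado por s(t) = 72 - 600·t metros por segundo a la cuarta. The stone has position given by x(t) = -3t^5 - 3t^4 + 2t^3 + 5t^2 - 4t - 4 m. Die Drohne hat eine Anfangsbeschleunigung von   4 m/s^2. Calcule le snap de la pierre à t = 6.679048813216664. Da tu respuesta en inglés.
We must differentiate our position equation x(t) = -3·t^5 - 3·t^4 + 2·t^3 + 5·t^2 - 4·t - 4 4 times. The derivative of position gives velocity: v(t) = -15·t^4 - 12·t^3 + 6·t^2 + 10·t - 4. Differentiating velocity, we get acceleration: a(t) = -60·t^3 - 36·t^2 + 12·t + 10. Taking d/dt of a(t), we find j(t) = -180·t^2 - 72·t + 12. Taking d/dt of j(t), we find s(t) = -360·t - 72. We have snap s(t) = -360·t - 72. Substituting t = 6.679048813216664: s(6.679048813216664) = -2476.45757275800.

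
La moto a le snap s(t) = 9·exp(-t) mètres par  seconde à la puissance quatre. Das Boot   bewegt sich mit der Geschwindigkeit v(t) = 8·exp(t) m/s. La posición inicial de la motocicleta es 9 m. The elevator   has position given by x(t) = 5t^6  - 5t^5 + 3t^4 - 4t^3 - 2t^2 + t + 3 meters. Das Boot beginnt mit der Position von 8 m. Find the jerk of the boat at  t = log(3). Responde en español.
Debemos derivar nuestra ecuación de la velocidad v(t) = 8·exp(t) 2 veces. Tomando d/dt de v(t), encontramos a(t) = 8·exp(t). La derivada de la aceleración da la sacudida: j(t) = 8·exp(t). De la ecuación de la sacudida j(t) = 8·exp(t), sustituimos t = log(3) para obtener j = 24.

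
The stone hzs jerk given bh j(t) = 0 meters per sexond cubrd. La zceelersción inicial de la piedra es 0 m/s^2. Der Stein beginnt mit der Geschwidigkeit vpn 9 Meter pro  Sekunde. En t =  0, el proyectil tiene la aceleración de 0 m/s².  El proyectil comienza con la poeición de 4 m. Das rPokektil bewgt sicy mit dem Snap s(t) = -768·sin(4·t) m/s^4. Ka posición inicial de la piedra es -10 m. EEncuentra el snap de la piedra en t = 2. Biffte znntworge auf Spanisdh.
Para resolver esto, necesitamos tomar 1 derivada de nuestra ecuación de la sacudida j(t) = 0. La derivada de la sacudida da el snap: s(t) = 0. Tenemos el snap s(t) = 0. Sustituyendo t = 2: s(2) = 0.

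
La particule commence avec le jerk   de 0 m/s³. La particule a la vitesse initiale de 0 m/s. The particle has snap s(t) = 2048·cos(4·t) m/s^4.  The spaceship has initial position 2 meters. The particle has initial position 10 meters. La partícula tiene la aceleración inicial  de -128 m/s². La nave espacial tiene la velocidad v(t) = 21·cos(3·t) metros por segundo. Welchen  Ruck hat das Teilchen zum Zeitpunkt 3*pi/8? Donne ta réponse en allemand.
Wir müssen die Stammfunktion unserer Gleichung für den Snap s(t) = 2048·cos(4·t) 1-mal finden. Das Integral von dem Snap ist der Ruck. Mit j(0) = 0 erhalten wir j(t) = 512·sin(4·t). Mit j(t) = 512·sin(4·t) und Einsetzen von t = 3*pi/8, finden wir j = -512.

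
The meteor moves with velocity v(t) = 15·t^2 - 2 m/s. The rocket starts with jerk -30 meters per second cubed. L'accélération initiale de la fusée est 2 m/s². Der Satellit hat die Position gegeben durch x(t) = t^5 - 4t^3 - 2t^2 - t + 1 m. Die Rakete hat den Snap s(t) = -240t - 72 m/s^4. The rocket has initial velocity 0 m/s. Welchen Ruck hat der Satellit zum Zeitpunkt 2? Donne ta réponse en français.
Pour résoudre ceci, nous devons prendre 3 dérivées de notre équation de la position x(t) = t^5 - 4·t^3 - 2·t^2 - t + 1. La dérivée de la position donne la vitesse: v(t) = 5·t^4 - 12·t^2 - 4·t - 1. La dérivée de la vitesse donne l'accélération: a(t) = 20·t^3 - 24·t - 4. En dérivant l'accélération, nous obtenons le jerk: j(t) = 60·t^2 - 24. Nous avons le jerk j(t) = 60·t^2 - 24. En substituant t = 2: j(2) = 216.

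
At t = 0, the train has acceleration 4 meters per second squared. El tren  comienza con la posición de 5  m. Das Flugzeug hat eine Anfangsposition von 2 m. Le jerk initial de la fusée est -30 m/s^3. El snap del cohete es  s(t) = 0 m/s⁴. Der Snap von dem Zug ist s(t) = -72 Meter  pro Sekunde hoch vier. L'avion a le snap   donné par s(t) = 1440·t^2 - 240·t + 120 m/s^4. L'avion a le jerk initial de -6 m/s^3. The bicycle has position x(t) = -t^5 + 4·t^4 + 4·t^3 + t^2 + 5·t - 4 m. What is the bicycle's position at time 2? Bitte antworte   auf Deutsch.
Wir haben die Position x(t) = -t^5 + 4·t^4 + 4·t^3 + t^2 + 5·t - 4. Durch Einsetzen von t = 2: x(2) = 74.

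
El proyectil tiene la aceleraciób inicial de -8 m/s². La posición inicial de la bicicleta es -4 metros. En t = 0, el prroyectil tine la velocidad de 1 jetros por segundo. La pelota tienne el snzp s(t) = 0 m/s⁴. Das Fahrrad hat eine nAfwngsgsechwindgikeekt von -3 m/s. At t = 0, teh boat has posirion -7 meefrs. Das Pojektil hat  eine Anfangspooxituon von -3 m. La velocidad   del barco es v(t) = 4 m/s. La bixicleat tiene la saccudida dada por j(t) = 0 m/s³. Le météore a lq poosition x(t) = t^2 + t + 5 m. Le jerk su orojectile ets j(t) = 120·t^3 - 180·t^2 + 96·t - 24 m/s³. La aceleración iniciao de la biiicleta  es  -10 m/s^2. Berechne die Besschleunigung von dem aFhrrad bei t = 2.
Wir müssen unsere Gleichung für den Ruck j(t) = 0 1-mal integrieren. Das Integral von dem Ruck ist die Beschleunigung. Mit a(0) = -10 erhalten wir a(t) = -10. Wir haben die Beschleunigung a(t) = -10. Durch Einsetzen von t = 2: a(2) = -10.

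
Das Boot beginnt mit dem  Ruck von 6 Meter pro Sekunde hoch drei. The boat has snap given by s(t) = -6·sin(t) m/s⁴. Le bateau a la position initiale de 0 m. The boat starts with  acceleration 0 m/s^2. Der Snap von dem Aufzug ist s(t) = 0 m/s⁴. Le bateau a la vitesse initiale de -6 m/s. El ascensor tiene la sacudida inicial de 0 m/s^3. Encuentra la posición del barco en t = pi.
Necesitamos integrar nuestra ecuación del snap s(t) = -6·sin(t) 4 veces. La integral del snap es la sacudida. Usando j(0) = 6, obtenemos j(t) = 6·cos(t). Integrando la sacudida y usando la condición inicial a(0) = 0, obtenemos a(t) = 6·sin(t). La antiderivada de la aceleración, con v(0) = -6, da la velocidad: v(t) = -6·cos(t). La antiderivada de la velocidad es la posición. Usando x(0) = 0, obtenemos x(t) = -6·sin(t). Usando x(t) = -6·sin(t) y sustituyendo t = pi, encontramos x = 0.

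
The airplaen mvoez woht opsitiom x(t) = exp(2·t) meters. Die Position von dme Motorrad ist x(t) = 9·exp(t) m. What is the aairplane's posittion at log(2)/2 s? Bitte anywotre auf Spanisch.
Usando x(t) = exp(2·t) y sustituyendo t = log(2)/2, encontramos x = 2.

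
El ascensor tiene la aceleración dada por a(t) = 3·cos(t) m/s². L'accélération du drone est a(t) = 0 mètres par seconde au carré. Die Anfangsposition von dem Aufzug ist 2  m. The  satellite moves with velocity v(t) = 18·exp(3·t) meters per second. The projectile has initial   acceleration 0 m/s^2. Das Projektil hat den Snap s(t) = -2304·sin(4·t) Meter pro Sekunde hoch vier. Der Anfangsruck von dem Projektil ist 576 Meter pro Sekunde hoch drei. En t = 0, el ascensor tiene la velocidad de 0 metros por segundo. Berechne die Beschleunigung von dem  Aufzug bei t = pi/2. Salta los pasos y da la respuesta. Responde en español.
a(pi/2) = 0.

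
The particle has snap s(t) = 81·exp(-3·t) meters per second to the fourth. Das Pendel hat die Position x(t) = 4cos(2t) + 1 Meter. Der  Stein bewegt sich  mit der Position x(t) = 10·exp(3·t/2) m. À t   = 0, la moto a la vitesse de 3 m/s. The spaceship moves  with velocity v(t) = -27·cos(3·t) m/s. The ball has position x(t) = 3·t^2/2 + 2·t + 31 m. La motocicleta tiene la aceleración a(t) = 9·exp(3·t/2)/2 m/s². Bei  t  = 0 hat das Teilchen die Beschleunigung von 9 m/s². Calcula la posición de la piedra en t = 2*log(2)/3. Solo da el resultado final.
x(2*log(2)/3) = 20.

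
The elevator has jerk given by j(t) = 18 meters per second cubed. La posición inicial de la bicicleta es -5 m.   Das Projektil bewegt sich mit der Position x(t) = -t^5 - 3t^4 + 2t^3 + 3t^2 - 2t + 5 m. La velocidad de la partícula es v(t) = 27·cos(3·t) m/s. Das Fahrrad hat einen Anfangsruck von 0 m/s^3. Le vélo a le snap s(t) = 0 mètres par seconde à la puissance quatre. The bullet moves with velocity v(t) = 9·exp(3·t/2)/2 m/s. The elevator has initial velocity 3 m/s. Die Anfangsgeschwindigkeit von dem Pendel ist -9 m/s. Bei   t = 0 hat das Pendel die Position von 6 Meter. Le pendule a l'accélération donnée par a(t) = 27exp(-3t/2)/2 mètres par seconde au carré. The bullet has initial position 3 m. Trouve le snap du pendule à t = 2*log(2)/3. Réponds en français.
Pour résoudre ceci, nous devons prendre 2 dérivées de notre équation de l'accélération a(t) = 27·exp(-3·t/2)/2. En prenant d/dt de a(t), nous trouvons j(t) = -81·exp(-3·t/2)/4. La dérivée du jerk donne le snap: s(t) = 243·exp(-3·t/2)/8. En utilisant s(t) = 243·exp(-3·t/2)/8 et en substituant t = 2*log(2)/3, nous trouvons s = 243/16.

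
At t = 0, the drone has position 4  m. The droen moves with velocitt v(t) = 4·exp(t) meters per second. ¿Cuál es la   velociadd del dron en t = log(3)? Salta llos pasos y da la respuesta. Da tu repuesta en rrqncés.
v(log(3)) = 12.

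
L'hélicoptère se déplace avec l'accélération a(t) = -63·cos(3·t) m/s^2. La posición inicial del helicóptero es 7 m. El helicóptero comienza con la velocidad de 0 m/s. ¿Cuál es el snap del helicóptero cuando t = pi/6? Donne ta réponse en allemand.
Wir müssen unsere Gleichung für die Beschleunigung a(t) = -63·cos(3·t) 2-mal ableiten. Die Ableitung von der Beschleunigung ergibt den Ruck: j(t) = 189·sin(3·t). Mit d/dt von j(t) finden wir s(t) = 567·cos(3·t). Aus der Gleichung für den Snap s(t) = 567·cos(3·t), setzen wir t = pi/6 ein und erhalten s = 0.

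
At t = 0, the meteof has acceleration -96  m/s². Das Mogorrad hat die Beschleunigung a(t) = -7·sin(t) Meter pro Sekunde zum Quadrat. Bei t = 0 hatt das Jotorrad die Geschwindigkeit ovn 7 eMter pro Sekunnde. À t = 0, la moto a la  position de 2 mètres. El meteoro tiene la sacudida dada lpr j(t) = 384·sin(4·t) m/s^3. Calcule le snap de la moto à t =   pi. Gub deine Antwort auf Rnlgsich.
We must differentiate our acceleration equation a(t) = -7·sin(t) 2 times. Taking d/dt of a(t), we find j(t) = -7·cos(t). Differentiating jerk, we get snap: s(t) = 7·sin(t). From the given snap equation s(t) = 7·sin(t), we substitute t = pi to get s = 0.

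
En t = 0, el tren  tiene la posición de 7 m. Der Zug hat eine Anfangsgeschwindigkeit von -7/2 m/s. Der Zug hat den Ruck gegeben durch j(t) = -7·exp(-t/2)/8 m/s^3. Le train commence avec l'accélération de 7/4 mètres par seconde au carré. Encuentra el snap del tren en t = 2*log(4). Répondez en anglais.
Starting from jerk j(t) = -7·exp(-t/2)/8, we take 1 derivative. Taking d/dt of j(t), we find s(t) = 7·exp(-t/2)/16. Using s(t) = 7·exp(-t/2)/16 and substituting t = 2*log(4), we find s = 7/64.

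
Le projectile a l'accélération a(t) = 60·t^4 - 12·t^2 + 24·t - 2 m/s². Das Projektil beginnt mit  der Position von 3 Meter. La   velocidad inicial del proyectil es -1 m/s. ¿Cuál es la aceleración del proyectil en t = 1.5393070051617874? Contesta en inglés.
We have acceleration a(t) = 60·t^4 - 12·t^2 + 24·t - 2. Substituting t = 1.5393070051617874: a(1.5393070051617874) = 343.371938922223.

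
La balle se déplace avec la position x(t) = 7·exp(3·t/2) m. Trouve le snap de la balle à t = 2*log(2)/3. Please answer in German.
Ausgehend von der Position x(t) = 7·exp(3·t/2), nehmen wir 4 Ableitungen. Mit d/dt von x(t) finden wir v(t) = 21·exp(3·t/2)/2. Die Ableitung von der Geschwindigkeit ergibt die Beschleunigung: a(t) = 63·exp(3·t/2)/4. Die Ableitung von der Beschleunigung ergibt den Ruck: j(t) = 189·exp(3·t/2)/8. Durch Ableiten von dem Ruck erhalten wir den Snap: s(t) = 567·exp(3·t/2)/16. Wir haben den Snap s(t) = 567·exp(3·t/2)/16. Durch Einsetzen von t = 2*log(2)/3: s(2*log(2)/3) = 567/8.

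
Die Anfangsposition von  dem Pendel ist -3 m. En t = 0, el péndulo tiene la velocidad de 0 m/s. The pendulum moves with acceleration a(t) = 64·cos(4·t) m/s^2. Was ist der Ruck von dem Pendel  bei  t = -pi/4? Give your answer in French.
Nous devons dériver notre équation de l'accélération a(t) = 64·cos(4·t) 1 fois. En dérivant l'accélération, nous obtenons le jerk: j(t) = -256·sin(4·t). Nous avons le jerk j(t) = -256·sin(4·t). En substituant t = -pi/4: j(-pi/4) = 0.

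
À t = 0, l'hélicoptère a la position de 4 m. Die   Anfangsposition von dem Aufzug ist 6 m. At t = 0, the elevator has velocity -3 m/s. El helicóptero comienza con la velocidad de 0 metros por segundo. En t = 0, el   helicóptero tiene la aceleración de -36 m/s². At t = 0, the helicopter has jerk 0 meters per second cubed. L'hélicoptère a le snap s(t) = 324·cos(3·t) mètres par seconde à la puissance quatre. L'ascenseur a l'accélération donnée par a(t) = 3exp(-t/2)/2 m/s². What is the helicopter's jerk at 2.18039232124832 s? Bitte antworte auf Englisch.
We need to integrate our snap equation s(t) = 324·cos(3·t) 1 time. Finding the integral of s(t) and using j(0) = 0: j(t) = 108·sin(3·t). Using j(t) = 108·sin(3·t) and substituting t = 2.18039232124832, we find j = 27.5550327110785.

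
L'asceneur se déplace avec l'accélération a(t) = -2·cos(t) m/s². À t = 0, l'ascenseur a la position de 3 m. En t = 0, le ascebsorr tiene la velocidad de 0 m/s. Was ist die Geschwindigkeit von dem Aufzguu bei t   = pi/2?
Ausgehend von der Beschleunigung a(t) = -2·cos(t), nehmen wir 1 Stammfunktion. Das Integral von der Beschleunigung, mit v(0) = 0, ergibt die Geschwindigkeit: v(t) = -2·sin(t). Aus der Gleichung für die Geschwindigkeit v(t) = -2·sin(t), setzen wir t = pi/2 ein und erhalten v = -2.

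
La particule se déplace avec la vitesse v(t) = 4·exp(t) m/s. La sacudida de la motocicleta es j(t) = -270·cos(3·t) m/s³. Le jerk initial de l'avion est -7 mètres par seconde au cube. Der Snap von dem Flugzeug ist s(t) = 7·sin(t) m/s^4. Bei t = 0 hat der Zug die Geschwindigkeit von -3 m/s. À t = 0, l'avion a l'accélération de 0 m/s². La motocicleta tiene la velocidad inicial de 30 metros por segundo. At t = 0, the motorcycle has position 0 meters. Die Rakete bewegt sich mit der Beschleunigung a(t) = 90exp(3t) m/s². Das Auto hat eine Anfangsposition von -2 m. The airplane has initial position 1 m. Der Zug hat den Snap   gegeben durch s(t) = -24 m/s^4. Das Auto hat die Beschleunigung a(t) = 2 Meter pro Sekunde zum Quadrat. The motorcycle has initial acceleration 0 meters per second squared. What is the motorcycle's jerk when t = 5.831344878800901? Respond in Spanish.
Tenemos la sacudida j(t) = -270·cos(3·t). Sustituyendo t = 5.831344878800901: j(5.831344878800901) = -57.6763549476822.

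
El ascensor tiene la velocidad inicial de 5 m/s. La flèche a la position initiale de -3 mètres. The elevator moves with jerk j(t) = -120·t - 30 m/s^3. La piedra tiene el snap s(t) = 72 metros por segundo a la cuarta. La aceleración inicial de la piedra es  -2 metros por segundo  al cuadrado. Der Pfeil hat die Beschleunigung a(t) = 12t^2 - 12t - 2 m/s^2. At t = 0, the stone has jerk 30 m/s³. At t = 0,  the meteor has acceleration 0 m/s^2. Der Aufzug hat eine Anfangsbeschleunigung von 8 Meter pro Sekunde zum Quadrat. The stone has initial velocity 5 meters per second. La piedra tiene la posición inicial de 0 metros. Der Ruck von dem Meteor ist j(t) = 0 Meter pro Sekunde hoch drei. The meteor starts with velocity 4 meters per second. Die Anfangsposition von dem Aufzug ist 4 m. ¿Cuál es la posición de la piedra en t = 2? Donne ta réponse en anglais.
We must find the antiderivative of our snap equation s(t) = 72 4 times. Taking ∫s(t)dt and applying j(0) = 30, we find j(t) = 72·t + 30. The antiderivative of jerk is acceleration. Using a(0) = -2, we get a(t) = 36·t^2 + 30·t - 2. Integrating acceleration and using the initial condition v(0) = 5, we get v(t) = 12·t^3 + 15·t^2 - 2·t + 5. Taking ∫v(t)dt and applying x(0) = 0, we find x(t) = 3·t^4 + 5·t^3 - t^2 + 5·t. From the given position equation x(t) = 3·t^4 + 5·t^3 - t^2 + 5·t, we substitute t = 2 to get x = 94.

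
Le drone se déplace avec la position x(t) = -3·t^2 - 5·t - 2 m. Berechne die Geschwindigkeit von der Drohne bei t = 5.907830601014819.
Wir müssen unsere Gleichung für die Position x(t) = -3·t^2 - 5·t - 2 1-mal ableiten. Die Ableitung von der Position ergibt die Geschwindigkeit: v(t) = -6·t - 5. Wir haben die Geschwindigkeit v(t) = -6·t - 5. Durch Einsetzen von t = 5.907830601014819: v(5.907830601014819) = -40.4469836060889.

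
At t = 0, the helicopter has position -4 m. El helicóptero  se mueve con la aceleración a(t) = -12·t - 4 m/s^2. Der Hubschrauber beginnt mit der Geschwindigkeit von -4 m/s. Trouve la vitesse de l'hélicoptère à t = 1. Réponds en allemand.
Wir müssen die Stammfunktion unserer Gleichung für die Beschleunigung a(t) = -12·t - 4 1-mal finden. Die Stammfunktion von der Beschleunigung ist die Geschwindigkeit. Mit v(0) = -4 erhalten wir v(t) = -6·t^2 - 4·t - 4. Wir haben die Geschwindigkeit v(t) = -6·t^2 - 4·t - 4. Durch Einsetzen von t = 1: v(1) = -14.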